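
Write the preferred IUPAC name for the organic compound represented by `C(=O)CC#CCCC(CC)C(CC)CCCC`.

Counting along the main chain through the –CHO group and the multiple bond gives 12 carbons: the parent is dodecane.
An aldehyde (terminal –CHO) is the principal characteristic group, giving the suffix -al.
A C≡C triple bond in the chain gives the infix -yne-.
Number the chain so that the aldehyde carbon is C-1 by definition.
With this numbering: the triple bond between C-3 and C-4; ethyl groups at C-7 and C-8.
The name is 7,8-diethyldodec-3-ynal.

7,8-diethyldodec-3-ynal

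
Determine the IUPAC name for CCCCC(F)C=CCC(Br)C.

2-bromo-6-fluorodec-4-ene

The longest chain bearing the multiple bond is 10 carbons long (decane).
There is one C=C double bond, indicated by the ending -ene.
Choose the numbering such that numbering from this end puts the double bond at C-4 rather than C-6.
This places the double bond between C-4 and C-5; a bromo group at C-2; a fluoro group at C-6.
Substituent prefixes are cited in alphabetical order (multiplying prefixes like di-/tri- are ignored for ordering).
Putting it together: 2-bromo-6-fluorodec-4-ene.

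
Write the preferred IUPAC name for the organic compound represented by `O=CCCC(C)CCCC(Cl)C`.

8-chloro-4-methylnonanal

The longest chain bearing the –CHO group is 9 carbons long (nonane).
An aldehyde (terminal –CHO) is the principal characteristic group, giving the suffix -al.
The numbering direction is chosen so that the aldehyde carbon is C-1 by definition.
That gives a chloro group at C-8; a methyl group at C-4.
Prefixes are listed alphabetically: chloro, methyl.
Assembling the pieces gives 8-chloro-4-methylnonanal.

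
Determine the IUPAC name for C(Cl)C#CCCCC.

The longest carbon chain that includes the multiple bond has 7 carbons, so the parent hydride is heptane.
The chain contains a C≡C triple bond, so the unsaturation ending is -yne.
Number the chain so that numbering from this end puts the triple bond at C-2 rather than C-5.
With this numbering: the triple bond between C-2 and C-3; a chloro group at C-1.
Assembling the pieces gives 1-chlorohept-2-yne.

1-chlorohept-2-yne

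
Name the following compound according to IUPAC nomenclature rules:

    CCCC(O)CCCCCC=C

undec-10-en-4-ol

The longest chain bearing the –OH group and the multiple bond is 11 carbons long (undecane).
The highest-priority functional group is an alcohol (–OH), so the name ends in -ol.
A C=C double bond in the chain gives the infix -ene-.
The numbering direction is chosen so that numbering from this end puts the hydroxyl group at C-4 rather than C-8.
That gives the hydroxyl at C-4; the double bond between C-10 and C-11.
Putting it together: undec-10-en-4-ol.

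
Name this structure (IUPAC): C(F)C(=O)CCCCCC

The longest carbon chain that includes the carbonyl has 8 carbons, so the parent hydride is octane.
The principal characteristic group is a ketone (C=O on an internal carbon), named with the suffix -one.
Number the chain so that numbering from this end puts the carbonyl group at C-2 rather than C-7.
This places the carbonyl at C-2; a fluoro group at C-1.
The name is 1-fluorooctan-2-one.

1-fluorooctan-2-one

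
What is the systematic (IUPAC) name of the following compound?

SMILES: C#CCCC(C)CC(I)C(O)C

The longest chain bearing the –OH group and the multiple bond is 9 carbons long (nonane).
The highest-priority functional group is an alcohol (–OH), so the name ends in -ol.
The chain contains a C≡C triple bond, so the unsaturation ending is -yne.
The numbering direction is chosen so that numbering from this end puts the hydroxyl group at C-2 rather than C-8.
This places the hydroxyl at C-2; the triple bond between C-8 and C-9; an iodo group at C-3; a methyl group at C-5.
Prefixes are listed alphabetically: iodo, methyl.
Putting it together: 3-iodo-5-methylnon-8-yn-2-ol.

3-iodo-5-methylnon-8-yn-2-ol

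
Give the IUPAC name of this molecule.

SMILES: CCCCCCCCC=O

Counting along the main chain through the –CHO group gives 9 carbons: the parent is nonane.
The principal characteristic group is an aldehyde (terminal –CHO), named with the suffix -al.
Choose the numbering such that the aldehyde carbon is C-1 by definition.
Assembling the pieces gives nonanal.

nonanal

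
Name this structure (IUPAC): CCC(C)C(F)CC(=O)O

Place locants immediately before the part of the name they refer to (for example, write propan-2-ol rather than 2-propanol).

The longest chain bearing the –COOH group is 6 carbons long (hexane).
The highest-priority functional group is a carboxylic acid (terminal –COOH), so the name ends in -oic acid.
Choose the numbering such that the carboxylic acid carbon is C-1 by definition.
That gives a fluoro group at C-3; a methyl group at C-4.
The substituents are ordered alphabetically, ignoring any di-/tri- multipliers.
The name is 3-fluoro-4-methylhexanoic acid.

3-fluoro-4-methylhexanoic acid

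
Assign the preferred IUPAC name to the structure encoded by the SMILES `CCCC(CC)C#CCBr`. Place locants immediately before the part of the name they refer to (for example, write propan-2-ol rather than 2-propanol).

The longest chain bearing the multiple bond is 7 carbons long (heptane).
There is one C≡C triple bond, indicated by the ending -yne.
Choose the numbering such that numbering from this end puts the triple bond at C-2 rather than C-5.
This places the triple bond between C-2 and C-3; a bromo group at C-1; an ethyl group at C-4.
Substituent prefixes are cited in alphabetical order (multiplying prefixes like di-/tri- are ignored for ordering).
Assembling the pieces gives 1-bromo-4-ethylhept-2-yne.

1-bromo-4-ethylhept-2-yne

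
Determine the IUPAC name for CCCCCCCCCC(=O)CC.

dodecan-3-one

The longest chain bearing the carbonyl is 12 carbons long (dodecane).
The principal characteristic group is a ketone (C=O on an internal carbon), named with the suffix -one.
The numbering direction is chosen so that numbering from this end puts the carbonyl group at C-3 rather than C-10.
That gives the carbonyl at C-3.
Assembling the pieces gives dodecan-3-one.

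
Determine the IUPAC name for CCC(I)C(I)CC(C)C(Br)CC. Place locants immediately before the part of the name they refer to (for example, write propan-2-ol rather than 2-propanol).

The parent chain contains 9 carbons (nonane).
Number the chain so that the locant sets are identical either way, so the alphabetically earlier bromo substituent takes the lower locant (3 rather than 7).
With this numbering: a bromo group at C-3; iodo groups at C-6 and C-7; a methyl group at C-4.
Substituent prefixes are cited in alphabetical order (multiplying prefixes like di-/tri- are ignored for ordering).
Assembling the pieces gives 3-bromo-6,7-diiodo-4-methylnonane.

3-bromo-6,7-diiodo-4-methylnonane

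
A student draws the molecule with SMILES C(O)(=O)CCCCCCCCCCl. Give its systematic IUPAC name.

The longest chain bearing the –COOH group is 10 carbons long (decane).
The principal characteristic group is a carboxylic acid (terminal –COOH), named with the suffix -oic acid.
Number the chain so that the carboxylic acid carbon is C-1 by definition.
That gives a chloro group at C-10.
Assembling the pieces gives 10-chlorodecanoic acid.

10-chlorodecanoic acid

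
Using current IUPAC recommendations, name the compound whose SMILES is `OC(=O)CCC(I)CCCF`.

The longest chain bearing the –COOH group is 7 carbons long (heptane).
A carboxylic acid (terminal –COOH) is the principal characteristic group, giving the suffix -oic acid.
Number the chain so that the carboxylic acid carbon is C-1 by definition.
That gives a fluoro group at C-7; an iodo group at C-4.
Prefixes are listed alphabetically: fluoro, iodo.
Assembling the pieces gives 7-fluoro-4-iodoheptanoic acid.

7-fluoro-4-iodoheptanoic acid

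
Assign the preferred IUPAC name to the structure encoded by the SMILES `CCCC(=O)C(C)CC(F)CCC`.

The longest chain bearing the carbonyl is 10 carbons long (decane).
The highest-priority functional group is a ketone (C=O on an internal carbon), so the name ends in -one.
The numbering direction is chosen so that numbering from this end puts the carbonyl group at C-4 rather than C-7.
That gives the carbonyl at C-4; a fluoro group at C-7; a methyl group at C-5.
The substituents are ordered alphabetically, ignoring any di-/tri- multipliers.
Putting it together: 7-fluoro-5-methyldecan-4-one.

7-fluoro-5-methyldecan-4-one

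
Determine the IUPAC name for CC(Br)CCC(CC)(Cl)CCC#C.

The longest chain bearing the multiple bond is 9 carbons long (nonane).
There is one C≡C triple bond, indicated by the ending -yne.
The numbering direction is chosen so that numbering from this end puts the triple bond at C-1 rather than C-8.
With this numbering: the triple bond between C-1 and C-2; a bromo group at C-8; a chloro group at C-5; an ethyl group at C-5.
Substituent prefixes are cited in alphabetical order (multiplying prefixes like di-/tri- are ignored for ordering).
Assembling the pieces gives 8-bromo-5-chloro-5-ethylnon-1-yne.

8-bromo-5-chloro-5-ethylnon-1-yne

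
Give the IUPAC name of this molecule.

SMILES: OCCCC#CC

The longest carbon chain that includes the –OH group and the multiple bond has 6 carbons, so the parent hydride is hexane.
The highest-priority functional group is an alcohol (–OH), so the name ends in -ol.
There is one C≡C triple bond, indicated by the ending -yne.
Number the chain so that numbering from this end puts the hydroxyl group at C-1 rather than C-6.
That gives the hydroxyl at C-1; the triple bond between C-4 and C-5.
Assembling the pieces gives hex-4-yn-1-ol.

hex-4-yn-1-ol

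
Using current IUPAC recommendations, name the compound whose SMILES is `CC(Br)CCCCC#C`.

7-bromooct-1-yne

Counting along the main chain through the multiple bond gives 8 carbons: the parent is octane.
There is one C≡C triple bond, indicated by the ending -yne.
Choose the numbering such that numbering from this end puts the triple bond at C-1 rather than C-7.
That gives the triple bond between C-1 and C-2; a bromo group at C-7.
The name is 7-bromooct-1-yne.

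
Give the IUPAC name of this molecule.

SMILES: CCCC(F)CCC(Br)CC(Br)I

The longest continuous carbon chain has 9 atoms, so the parent hydride is nonane.
The numbering direction is chosen so that the substituent locant set {1,1,3,6} is lower than {4,7,9,9} at the first point of difference.
That gives bromo groups at C-1 and C-3; a fluoro group at C-6; an iodo group at C-1.
Prefixes are listed alphabetically: bromo, fluoro, iodo.
The name is 1,3-dibromo-6-fluoro-1-iodononane.

1,3-dibromo-6-fluoro-1-iodononane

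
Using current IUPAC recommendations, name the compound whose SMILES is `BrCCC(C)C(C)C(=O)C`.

6-bromo-3,4-dimethylhexan-2-one

The longest carbon chain that includes the carbonyl has 6 carbons, so the parent hydride is hexane.
The principal characteristic group is a ketone (C=O on an internal carbon), named with the suffix -one.
The numbering direction is chosen so that numbering from this end puts the carbonyl group at C-2 rather than C-5.
With this numbering: the carbonyl at C-2; a bromo group at C-6; methyl groups at C-3 and C-4.
Prefixes are listed alphabetically: bromo, methyl.
Putting it together: 6-bromo-3,4-dimethylhexan-2-one.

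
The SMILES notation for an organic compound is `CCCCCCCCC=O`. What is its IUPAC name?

nonanal

The longest chain bearing the –CHO group is 9 carbons long (nonane).
The principal characteristic group is an aldehyde (terminal –CHO), named with the suffix -al.
Choose the numbering such that the aldehyde carbon is C-1 by definition.
Putting it together: nonanal.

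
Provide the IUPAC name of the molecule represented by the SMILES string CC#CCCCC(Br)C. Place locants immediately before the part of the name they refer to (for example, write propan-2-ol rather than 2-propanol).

7-bromooct-2-yne

The longest chain bearing the multiple bond is 8 carbons long (octane).
A C≡C triple bond in the chain gives the infix -yne-.
Choose the numbering such that numbering from this end puts the triple bond at C-2 rather than C-6.
With this numbering: the triple bond between C-2 and C-3; a bromo group at C-7.
Assembling the pieces gives 7-bromooct-2-yne.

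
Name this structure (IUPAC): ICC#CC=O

4-iodobut-2-ynal

Counting along the main chain through the –CHO group and the multiple bond gives 4 carbons: the parent is butane.
An aldehyde (terminal –CHO) is the principal characteristic group, giving the suffix -al.
There is one C≡C triple bond, indicated by the ending -yne.
Choose the numbering such that the aldehyde carbon is C-1 by definition.
With this numbering: the triple bond between C-2 and C-3; an iodo group at C-4.
The name is 4-iodobut-2-ynal.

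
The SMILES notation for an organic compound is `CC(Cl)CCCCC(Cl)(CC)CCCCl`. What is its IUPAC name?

The longest carbon chain is 10 atoms: the parent is decane.
Number the chain so that the substituent locant set {1,4,4,9} is lower than {2,7,7,10} at the first point of difference.
With this numbering: chloro groups at C-1 and C-4 and C-9; an ethyl group at C-4.
Prefixes are listed alphabetically: chloro, ethyl.
Assembling the pieces gives 1,4,9-trichloro-4-ethyldecane.

1,4,9-trichloro-4-ethyldecane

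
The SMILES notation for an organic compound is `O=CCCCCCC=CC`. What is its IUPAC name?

non-7-enal

The longest chain bearing the –CHO group and the multiple bond is 9 carbons long (nonane).
The highest-priority functional group is an aldehyde (terminal –CHO), so the name ends in -al.
A C=C double bond in the chain gives the infix -ene-.
Number the chain so that the aldehyde carbon is C-1 by definition.
That gives the double bond between C-7 and C-8.
The name is non-7-enal.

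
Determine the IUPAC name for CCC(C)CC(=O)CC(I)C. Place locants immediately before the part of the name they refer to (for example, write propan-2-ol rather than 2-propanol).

The longest chain bearing the carbonyl is 8 carbons long (octane).
The highest-priority functional group is a ketone (C=O on an internal carbon), so the name ends in -one.
The numbering direction is chosen so that numbering from this end puts the carbonyl group at C-4 rather than C-5.
That gives the carbonyl at C-4; an iodo group at C-2; a methyl group at C-6.
Substituent prefixes are cited in alphabetical order (multiplying prefixes like di-/tri- are ignored for ordering).
Assembling the pieces gives 2-iodo-6-methyloctan-4-one.

2-iodo-6-methyloctan-4-one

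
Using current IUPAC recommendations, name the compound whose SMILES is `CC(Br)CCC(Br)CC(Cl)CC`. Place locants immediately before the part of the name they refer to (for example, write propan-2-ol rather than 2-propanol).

2,5-dibromo-7-chlorononane

The parent chain contains 9 carbons (nonane).
Choose the numbering such that the substituent locant set {2,5,7} is lower than {3,5,8} at the first point of difference.
With this numbering: bromo groups at C-2 and C-5; a chloro group at C-7.
Substituent prefixes are cited in alphabetical order (multiplying prefixes like di-/tri- are ignored for ordering).
Assembling the pieces gives 2,5-dibromo-7-chlorononane.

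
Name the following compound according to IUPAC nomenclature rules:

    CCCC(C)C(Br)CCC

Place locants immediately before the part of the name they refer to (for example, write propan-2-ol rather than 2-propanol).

4-bromo-5-methyloctane

The longest continuous carbon chain has 8 atoms, so the parent hydride is octane.
Number the chain so that the locant sets are identical either way, so the alphabetically earlier bromo substituent takes the lower locant (4 rather than 5).
This places a bromo group at C-4; a methyl group at C-5.
Substituent prefixes are cited in alphabetical order (multiplying prefixes like di-/tri- are ignored for ordering).
Assembling the pieces gives 4-bromo-5-methyloctane.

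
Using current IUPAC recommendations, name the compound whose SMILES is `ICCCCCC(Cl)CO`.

2-chloro-7-iodoheptan-1-ol

Counting along the main chain through the –OH group gives 7 carbons: the parent is heptane.
An alcohol (–OH) is the principal characteristic group, giving the suffix -ol.
Number the chain so that numbering from this end puts the hydroxyl group at C-1 rather than C-7.
With this numbering: the hydroxyl at C-1; a chloro group at C-2; an iodo group at C-7.
Substituent prefixes are cited in alphabetical order (multiplying prefixes like di-/tri- are ignored for ordering).
Assembling the pieces gives 2-chloro-7-iodoheptan-1-ol.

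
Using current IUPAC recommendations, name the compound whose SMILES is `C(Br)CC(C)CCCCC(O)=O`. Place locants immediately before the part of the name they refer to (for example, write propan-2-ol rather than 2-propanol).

8-bromo-6-methyloctanoic acid

Counting along the main chain through the –COOH group gives 8 carbons: the parent is octane.
A carboxylic acid (terminal –COOH) is the principal characteristic group, giving the suffix -oic acid.
Choose the numbering such that the carboxylic acid carbon is C-1 by definition.
With this numbering: a bromo group at C-8; a methyl group at C-6.
Substituent prefixes are cited in alphabetical order (multiplying prefixes like di-/tri- are ignored for ordering).
Assembling the pieces gives 8-bromo-6-methyloctanoic acid.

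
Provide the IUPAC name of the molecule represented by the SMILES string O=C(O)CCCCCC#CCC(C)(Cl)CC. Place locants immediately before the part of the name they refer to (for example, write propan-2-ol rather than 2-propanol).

Counting along the main chain through the –COOH group and the multiple bond gives 12 carbons: the parent is dodecane.
The highest-priority functional group is a carboxylic acid (terminal –COOH), so the name ends in -oic acid.
A C≡C triple bond in the chain gives the infix -yne-.
Number the chain so that the carboxylic acid carbon is C-1 by definition.
This places the triple bond between C-7 and C-8; a chloro group at C-10; a methyl group at C-10.
Substituent prefixes are cited in alphabetical order (multiplying prefixes like di-/tri- are ignored for ordering).
Putting it together: 10-chloro-10-methyldodec-7-ynoic acid.

10-chloro-10-methyldodec-7-ynoic acid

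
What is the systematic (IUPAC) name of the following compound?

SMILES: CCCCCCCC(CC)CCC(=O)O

The longest chain bearing the –COOH group is 11 carbons long (undecane).
The highest-priority functional group is a carboxylic acid (terminal –COOH), so the name ends in -oic acid.
The numbering direction is chosen so that the carboxylic acid carbon is C-1 by definition.
With this numbering: an ethyl group at C-4.
The name is 4-ethylundecanoic acid.

4-ethylundecanoic acid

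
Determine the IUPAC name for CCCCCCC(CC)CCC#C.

5-ethylundec-1-yne

Counting along the main chain through the multiple bond gives 11 carbons: the parent is undecane.
A C≡C triple bond in the chain gives the infix -yne-.
Choose the numbering such that numbering from this end puts the triple bond at C-1 rather than C-10.
With this numbering: the triple bond between C-1 and C-2; an ethyl group at C-5.
Assembling the pieces gives 5-ethylundec-1-yne.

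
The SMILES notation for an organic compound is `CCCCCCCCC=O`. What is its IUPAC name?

nonanal

Counting along the main chain through the –CHO group gives 9 carbons: the parent is nonane.
An aldehyde (terminal –CHO) is the principal characteristic group, giving the suffix -al.
Choose the numbering such that the aldehyde carbon is C-1 by definition.
Assembling the pieces gives nonanal.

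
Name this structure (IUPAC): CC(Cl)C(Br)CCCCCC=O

7-bromo-8-chlorononanal

Counting along the main chain through the –CHO group gives 9 carbons: the parent is nonane.
The highest-priority functional group is an aldehyde (terminal –CHO), so the name ends in -al.
Choose the numbering such that the aldehyde carbon is C-1 by definition.
With this numbering: a bromo group at C-7; a chloro group at C-8.
The substituents are ordered alphabetically, ignoring any di-/tri- multipliers.
Putting it together: 7-bromo-8-chlorononanal.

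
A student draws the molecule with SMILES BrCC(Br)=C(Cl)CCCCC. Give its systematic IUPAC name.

1,2-dibromo-3-chlorooct-2-ene

The longest carbon chain that includes the multiple bond has 8 carbons, so the parent hydride is octane.
There is one C=C double bond, indicated by the ending -ene.
The numbering direction is chosen so that numbering from this end puts the double bond at C-2 rather than C-6.
That gives the double bond between C-2 and C-3; bromo groups at C-1 and C-2; a chloro group at C-3.
The substituents are ordered alphabetically, ignoring any di-/tri- multipliers.
Assembling the pieces gives 1,2-dibromo-3-chlorooct-2-ene.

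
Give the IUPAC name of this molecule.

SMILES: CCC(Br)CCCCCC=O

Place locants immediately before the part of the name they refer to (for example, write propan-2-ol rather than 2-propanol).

The longest chain bearing the –CHO group is 9 carbons long (nonane).
An aldehyde (terminal –CHO) is the principal characteristic group, giving the suffix -al.
Choose the numbering such that the aldehyde carbon is C-1 by definition.
This places a bromo group at C-7.
The name is 7-bromononanal.

7-bromononanal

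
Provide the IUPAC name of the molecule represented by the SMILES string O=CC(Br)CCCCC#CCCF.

2-bromo-10-fluorodec-7-ynal

Counting along the main chain through the –CHO group and the multiple bond gives 10 carbons: the parent is decane.
An aldehyde (terminal –CHO) is the principal characteristic group, giving the suffix -al.
There is one C≡C triple bond, indicated by the ending -yne.
Number the chain so that the aldehyde carbon is C-1 by definition.
That gives the triple bond between C-7 and C-8; a bromo group at C-2; a fluoro group at C-10.
Prefixes are listed alphabetically: bromo, fluoro.
The name is 2-bromo-10-fluorodec-7-ynal.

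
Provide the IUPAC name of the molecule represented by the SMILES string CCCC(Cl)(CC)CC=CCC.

6-chloro-6-ethylnon-3-ene

The longest chain bearing the multiple bond is 9 carbons long (nonane).
The chain contains a C=C double bond, so the unsaturation ending is -ene.
The numbering direction is chosen so that numbering from this end puts the double bond at C-3 rather than C-6.
With this numbering: the double bond between C-3 and C-4; a chloro group at C-6; an ethyl group at C-6.
The substituents are ordered alphabetically, ignoring any di-/tri- multipliers.
Putting it together: 6-chloro-6-ethylnon-3-ene.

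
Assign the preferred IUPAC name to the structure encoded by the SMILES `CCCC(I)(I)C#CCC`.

5,5-diiodooct-3-yne

The longest chain bearing the multiple bond is 8 carbons long (octane).
The chain contains a C≡C triple bond, so the unsaturation ending is -yne.
Number the chain so that numbering from this end puts the triple bond at C-3 rather than C-5.
With this numbering: the triple bond between C-3 and C-4; two iodo groups at C-5.
Putting it together: 5,5-diiodooct-3-yne.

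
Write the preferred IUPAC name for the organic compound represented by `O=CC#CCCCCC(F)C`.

The longest carbon chain that includes the –CHO group and the multiple bond has 9 carbons, so the parent hydride is nonane.
The highest-priority functional group is an aldehyde (terminal –CHO), so the name ends in -al.
There is one C≡C triple bond, indicated by the ending -yne.
The numbering direction is chosen so that the aldehyde carbon is C-1 by definition.
That gives the triple bond between C-2 and C-3; a fluoro group at C-8.
The name is 8-fluoronon-2-ynal.

8-fluoronon-2-ynal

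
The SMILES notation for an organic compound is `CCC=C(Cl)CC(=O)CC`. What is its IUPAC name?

The longest chain bearing the carbonyl and the multiple bond is 8 carbons long (octane).
A ketone (C=O on an internal carbon) is the principal characteristic group, giving the suffix -one.
There is one C=C double bond, indicated by the ending -ene.
The numbering direction is chosen so that numbering from this end puts the carbonyl group at C-3 rather than C-6.
That gives the carbonyl at C-3; the double bond between C-5 and C-6; a chloro group at C-5.
The name is 5-chlorooct-5-en-3-one.

5-chlorooct-5-en-3-one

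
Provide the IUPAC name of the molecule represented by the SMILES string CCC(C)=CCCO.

4-methylhex-3-en-1-ol

Counting along the main chain through the –OH group and the multiple bond gives 6 carbons: the parent is hexane.
The principal characteristic group is an alcohol (–OH), named with the suffix -ol.
A C=C double bond in the chain gives the infix -ene-.
The numbering direction is chosen so that numbering from this end puts the hydroxyl group at C-1 rather than C-6.
That gives the hydroxyl at C-1; the double bond between C-3 and C-4; a methyl group at C-4.
Assembling the pieces gives 4-methylhex-3-en-1-ol.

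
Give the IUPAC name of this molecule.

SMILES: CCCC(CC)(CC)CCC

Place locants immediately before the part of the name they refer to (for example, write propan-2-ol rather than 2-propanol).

4,4-diethylheptane

The longest continuous carbon chain has 7 atoms, so the parent hydride is heptane.
Both numbering directions give the same locant set; either may be used.
That gives two ethyl groups at C-4.
The name is 4,4-diethylheptane.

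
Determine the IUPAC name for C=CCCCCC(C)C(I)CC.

The longest carbon chain that includes the multiple bond has 10 carbons, so the parent hydride is decane.
There is one C=C double bond, indicated by the ending -ene.
The numbering direction is chosen so that numbering from this end puts the double bond at C-1 rather than C-9.
This places the double bond between C-1 and C-2; an iodo group at C-8; a methyl group at C-7.
Substituent prefixes are cited in alphabetical order (multiplying prefixes like di-/tri- are ignored for ordering).
Assembling the pieces gives 8-iodo-7-methyldec-1-ene.

8-iodo-7-methyldec-1-ene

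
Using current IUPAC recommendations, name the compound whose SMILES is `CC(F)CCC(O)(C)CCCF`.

The longest carbon chain that includes the –OH group has 8 carbons, so the parent hydride is octane.
The principal characteristic group is an alcohol (–OH), named with the suffix -ol.
The numbering direction is chosen so that numbering from this end puts the hydroxyl group at C-4 rather than C-5.
That gives the hydroxyl at C-4; fluoro groups at C-1 and C-7; a methyl group at C-4.
Substituent prefixes are cited in alphabetical order (multiplying prefixes like di-/tri- are ignored for ordering).
The name is 1,7-difluoro-4-methyloctan-4-ol.

1,7-difluoro-4-methyloctan-4-ol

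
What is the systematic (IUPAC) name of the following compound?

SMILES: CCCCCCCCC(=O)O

The longest chain bearing the –COOH group is 9 carbons long (nonane).
The principal characteristic group is a carboxylic acid (terminal –COOH), named with the suffix -oic acid.
Number the chain so that the carboxylic acid carbon is C-1 by definition.
Putting it together: nonanoic acid.

nonanoic acid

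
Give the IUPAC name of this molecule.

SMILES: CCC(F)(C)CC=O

The longest chain bearing the –CHO group is 5 carbons long (pentane).
The highest-priority functional group is an aldehyde (terminal –CHO), so the name ends in -al.
Number the chain so that the aldehyde carbon is C-1 by definition.
This places a fluoro group at C-3; a methyl group at C-3.
Prefixes are listed alphabetically: fluoro, methyl.
The name is 3-fluoro-3-methylpentanal.

3-fluoro-3-methylpentanal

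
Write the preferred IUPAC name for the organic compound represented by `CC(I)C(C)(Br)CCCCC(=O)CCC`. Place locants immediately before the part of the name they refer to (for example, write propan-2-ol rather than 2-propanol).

The longest carbon chain that includes the carbonyl has 11 carbons, so the parent hydride is undecane.
The highest-priority functional group is a ketone (C=O on an internal carbon), so the name ends in -one.
The numbering direction is chosen so that numbering from this end puts the carbonyl group at C-4 rather than C-8.
With this numbering: the carbonyl at C-4; a bromo group at C-9; an iodo group at C-10; a methyl group at C-9.
Substituent prefixes are cited in alphabetical order (multiplying prefixes like di-/tri- are ignored for ordering).
Putting it together: 9-bromo-10-iodo-9-methylundecan-4-one.

9-bromo-10-iodo-9-methylundecan-4-one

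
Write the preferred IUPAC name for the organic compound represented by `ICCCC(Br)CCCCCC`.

The longest carbon chain is 10 atoms: the parent is decane.
The numbering direction is chosen so that the substituent locant set {1,4} is lower than {7,10} at the first point of difference.
That gives a bromo group at C-4; an iodo group at C-1.
The substituents are ordered alphabetically, ignoring any di-/tri- multipliers.
Putting it together: 4-bromo-1-iododecane.

4-bromo-1-iododecane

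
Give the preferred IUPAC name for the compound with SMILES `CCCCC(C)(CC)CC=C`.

4-ethyl-4-methyloct-1-ene

The longest carbon chain that includes the multiple bond has 8 carbons, so the parent hydride is octane.
There is one C=C double bond, indicated by the ending -ene.
The numbering direction is chosen so that numbering from this end puts the double bond at C-1 rather than C-7.
With this numbering: the double bond between C-1 and C-2; an ethyl group at C-4; a methyl group at C-4.
Substituent prefixes are cited in alphabetical order (multiplying prefixes like di-/tri- are ignored for ordering).
Putting it together: 4-ethyl-4-methyloct-1-ene.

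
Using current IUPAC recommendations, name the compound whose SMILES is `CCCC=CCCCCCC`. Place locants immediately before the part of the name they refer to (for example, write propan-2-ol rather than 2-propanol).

Counting along the main chain through the multiple bond gives 11 carbons: the parent is undecane.
A C=C double bond in the chain gives the infix -ene-.
Choose the numbering such that numbering from this end puts the double bond at C-4 rather than C-7.
With this numbering: the double bond between C-4 and C-5.
Assembling the pieces gives undec-4-ene.

undec-4-ene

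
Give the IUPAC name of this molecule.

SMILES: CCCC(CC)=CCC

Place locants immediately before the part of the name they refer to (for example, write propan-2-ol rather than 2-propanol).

4-ethylhept-3-ene

Counting along the main chain through the multiple bond gives 7 carbons: the parent is heptane.
There is one C=C double bond, indicated by the ending -ene.
Number the chain so that numbering from this end puts the double bond at C-3 rather than C-4.
This places the double bond between C-3 and C-4; an ethyl group at C-4.
Putting it together: 4-ethylhept-3-ene.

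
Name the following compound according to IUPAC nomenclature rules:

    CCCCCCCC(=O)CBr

The longest chain bearing the carbonyl is 9 carbons long (nonane).
The principal characteristic group is a ketone (C=O on an internal carbon), named with the suffix -one.
Choose the numbering such that numbering from this end puts the carbonyl group at C-2 rather than C-8.
This places the carbonyl at C-2; a bromo group at C-1.
The name is 1-bromononan-2-one.

1-bromononan-2-one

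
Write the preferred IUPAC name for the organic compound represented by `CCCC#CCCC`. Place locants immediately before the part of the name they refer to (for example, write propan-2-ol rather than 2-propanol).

The longest carbon chain that includes the multiple bond has 8 carbons, so the parent hydride is octane.
There is one C≡C triple bond, indicated by the ending -yne.
Numbering from either end gives identical locants here.
This places the triple bond between C-4 and C-5.
The name is oct-4-yne.

oct-4-yne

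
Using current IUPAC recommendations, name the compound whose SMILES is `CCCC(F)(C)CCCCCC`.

4-fluoro-4-methyldecane

The longest carbon chain is 10 atoms: the parent is decane.
Number the chain so that the substituent locant set {4,4} is lower than {7,7} at the first point of difference.
With this numbering: a fluoro group at C-4; a methyl group at C-4.
Prefixes are listed alphabetically: fluoro, methyl.
Putting it together: 4-fluoro-4-methyldecane.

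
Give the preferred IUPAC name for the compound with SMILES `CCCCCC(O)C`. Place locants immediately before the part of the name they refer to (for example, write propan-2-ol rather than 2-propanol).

heptan-2-ol

The longest carbon chain that includes the –OH group has 7 carbons, so the parent hydride is heptane.
An alcohol (–OH) is the principal characteristic group, giving the suffix -ol.
Number the chain so that numbering from this end puts the hydroxyl group at C-2 rather than C-6.
With this numbering: the hydroxyl at C-2.
Assembling the pieces gives heptan-2-ol.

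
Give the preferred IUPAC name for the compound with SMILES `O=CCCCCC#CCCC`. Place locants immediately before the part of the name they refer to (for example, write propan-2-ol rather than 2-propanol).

The longest carbon chain that includes the –CHO group and the multiple bond has 10 carbons, so the parent hydride is decane.
The principal characteristic group is an aldehyde (terminal –CHO), named with the suffix -al.
There is one C≡C triple bond, indicated by the ending -yne.
The numbering direction is chosen so that the aldehyde carbon is C-1 by definition.
This places the triple bond between C-6 and C-7.
Assembling the pieces gives dec-6-ynal.

dec-6-ynal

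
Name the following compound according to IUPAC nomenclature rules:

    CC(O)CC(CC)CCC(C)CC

The longest chain bearing the –OH group is 9 carbons long (nonane).
The principal characteristic group is an alcohol (–OH), named with the suffix -ol.
Number the chain so that numbering from this end puts the hydroxyl group at C-2 rather than C-8.
With this numbering: the hydroxyl at C-2; an ethyl group at C-4; a methyl group at C-7.
Prefixes are listed alphabetically: ethyl, methyl.
The name is 4-ethyl-7-methylnonan-2-ol.

4-ethyl-7-methylnonan-2-ol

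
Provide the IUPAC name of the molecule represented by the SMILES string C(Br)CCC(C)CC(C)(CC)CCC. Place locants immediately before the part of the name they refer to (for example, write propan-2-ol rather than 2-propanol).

1-bromo-6-ethyl-4,6-dimethylnonane

The parent chain contains 9 carbons (nonane).
The numbering direction is chosen so that the substituent locant set {1,4,6,6} is lower than {4,4,6,9} at the first point of difference.
This places a bromo group at C-1; an ethyl group at C-6; methyl groups at C-4 and C-6.
Prefixes are listed alphabetically: bromo, ethyl, methyl.
Assembling the pieces gives 1-bromo-6-ethyl-4,6-dimethylnonane.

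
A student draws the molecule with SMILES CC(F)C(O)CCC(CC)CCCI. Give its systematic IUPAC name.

6-ethyl-2-fluoro-9-iodononan-3-ol

The longest carbon chain that includes the –OH group has 9 carbons, so the parent hydride is nonane.
The principal characteristic group is an alcohol (–OH), named with the suffix -ol.
The numbering direction is chosen so that numbering from this end puts the hydroxyl group at C-3 rather than C-7.
This places the hydroxyl at C-3; an ethyl group at C-6; a fluoro group at C-2; an iodo group at C-9.
Prefixes are listed alphabetically: ethyl, fluoro, iodo.
The name is 6-ethyl-2-fluoro-9-iodononan-3-ol.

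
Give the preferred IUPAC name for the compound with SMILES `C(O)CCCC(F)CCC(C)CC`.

5-fluoro-8-methyldecan-1-ol

Counting along the main chain through the –OH group gives 10 carbons: the parent is decane.
The principal characteristic group is an alcohol (–OH), named with the suffix -ol.
The numbering direction is chosen so that numbering from this end puts the hydroxyl group at C-1 rather than C-10.
This places the hydroxyl at C-1; a fluoro group at C-5; a methyl group at C-8.
Substituent prefixes are cited in alphabetical order (multiplying prefixes like di-/tri- are ignored for ordering).
The name is 5-fluoro-8-methyldecan-1-ol.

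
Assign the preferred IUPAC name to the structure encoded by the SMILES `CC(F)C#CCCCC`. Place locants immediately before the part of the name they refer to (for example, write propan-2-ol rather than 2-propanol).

2-fluorooct-3-yne

Counting along the main chain through the multiple bond gives 8 carbons: the parent is octane.
There is one C≡C triple bond, indicated by the ending -yne.
Number the chain so that numbering from this end puts the triple bond at C-3 rather than C-5.
With this numbering: the triple bond between C-3 and C-4; a fluoro group at C-2.
Putting it together: 2-fluorooct-3-yne.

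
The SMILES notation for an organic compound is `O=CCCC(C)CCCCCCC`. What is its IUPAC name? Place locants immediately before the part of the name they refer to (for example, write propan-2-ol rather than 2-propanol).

The longest chain bearing the –CHO group is 11 carbons long (undecane).
The highest-priority functional group is an aldehyde (terminal –CHO), so the name ends in -al.
Number the chain so that the aldehyde carbon is C-1 by definition.
With this numbering: a methyl group at C-4.
Putting it together: 4-methylundecanal.

4-methylundecanal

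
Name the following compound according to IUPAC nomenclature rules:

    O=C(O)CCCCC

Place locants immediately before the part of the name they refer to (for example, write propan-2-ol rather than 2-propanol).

hexanoic acid

The longest carbon chain that includes the –COOH group has 6 carbons, so the parent hydride is hexane.
A carboxylic acid (terminal –COOH) is the principal characteristic group, giving the suffix -oic acid.
Choose the numbering such that the carboxylic acid carbon is C-1 by definition.
Assembling the pieces gives hexanoic acid.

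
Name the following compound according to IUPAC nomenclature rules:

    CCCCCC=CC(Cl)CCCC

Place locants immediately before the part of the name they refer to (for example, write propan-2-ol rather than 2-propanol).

5-chlorododec-6-ene

Counting along the main chain through the multiple bond gives 12 carbons: the parent is dodecane.
A C=C double bond in the chain gives the infix -ene-.
The numbering direction is chosen so that the substituent locant set {5} is lower than {8} at the first point of difference.
With this numbering: the double bond between C-6 and C-7; a chloro group at C-5.
The name is 5-chlorododec-6-ene.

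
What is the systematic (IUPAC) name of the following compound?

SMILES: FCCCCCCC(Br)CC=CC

5-bromo-11-fluoroundec-2-ene

The longest chain bearing the multiple bond is 11 carbons long (undecane).
The chain contains a C=C double bond, so the unsaturation ending is -ene.
Number the chain so that numbering from this end puts the double bond at C-2 rather than C-9.
This places the double bond between C-2 and C-3; a bromo group at C-5; a fluoro group at C-11.
Prefixes are listed alphabetically: bromo, fluoro.
Assembling the pieces gives 5-bromo-11-fluoroundec-2-ene.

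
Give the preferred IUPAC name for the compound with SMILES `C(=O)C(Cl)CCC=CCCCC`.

The longest chain bearing the –CHO group and the multiple bond is 10 carbons long (decane).
The principal characteristic group is an aldehyde (terminal –CHO), named with the suffix -al.
There is one C=C double bond, indicated by the ending -ene.
Number the chain so that the aldehyde carbon is C-1 by definition.
That gives the double bond between C-5 and C-6; a chloro group at C-2.
Putting it together: 2-chlorodec-5-enal.

2-chlorodec-5-enal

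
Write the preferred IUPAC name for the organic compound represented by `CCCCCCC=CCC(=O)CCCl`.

The longest carbon chain that includes the carbonyl and the multiple bond has 12 carbons, so the parent hydride is dodecane.
The highest-priority functional group is a ketone (C=O on an internal carbon), so the name ends in -one.
A C=C double bond in the chain gives the infix -ene-.
Choose the numbering such that numbering from this end puts the carbonyl group at C-3 rather than C-10.
With this numbering: the carbonyl at C-3; the double bond between C-5 and C-6; a chloro group at C-1.
Assembling the pieces gives 1-chlorododec-5-en-3-one.

1-chlorododec-5-en-3-one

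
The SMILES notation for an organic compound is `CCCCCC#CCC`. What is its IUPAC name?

Counting along the main chain through the multiple bond gives 9 carbons: the parent is nonane.
There is one C≡C triple bond, indicated by the ending -yne.
The numbering direction is chosen so that numbering from this end puts the triple bond at C-3 rather than C-6.
That gives the triple bond between C-3 and C-4.
Assembling the pieces gives non-3-yne.

non-3-yne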